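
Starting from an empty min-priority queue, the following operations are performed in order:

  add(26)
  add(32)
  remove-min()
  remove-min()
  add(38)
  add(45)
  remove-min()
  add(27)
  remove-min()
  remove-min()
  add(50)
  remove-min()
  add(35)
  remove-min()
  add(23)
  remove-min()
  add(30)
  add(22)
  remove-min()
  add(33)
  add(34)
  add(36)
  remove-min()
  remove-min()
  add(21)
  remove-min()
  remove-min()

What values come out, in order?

[26, 32, 38, 27, 45, 50, 35, 23, 22, 30, 33, 21, 34]

insert 26 → {26}
insert 32 → {26, 32}
remove-min → 26; now {32}
remove-min → 32; now {}
insert 38 → {38}
insert 45 → {38, 45}
remove-min → 38; now {45}
insert 27 → {27, 45}
remove-min → 27; now {45}
remove-min → 45; now {}
insert 50 → {50}
remove-min → 50; now {}
insert 35 → {35}
remove-min → 35; now {}
insert 23 → {23}
remove-min → 23; now {}
insert 30 → {30}
insert 22 → {22, 30}
remove-min → 22; now {30}
insert 33 → {30, 33}
insert 34 → {30, 33, 34}
insert 36 → {30, 33, 34, 36}
remove-min → 30; now {33, 34, 36}
remove-min → 33; now {34, 36}
insert 21 → {21, 34, 36}
remove-min → 21; now {34, 36}
remove-min → 34; now {36}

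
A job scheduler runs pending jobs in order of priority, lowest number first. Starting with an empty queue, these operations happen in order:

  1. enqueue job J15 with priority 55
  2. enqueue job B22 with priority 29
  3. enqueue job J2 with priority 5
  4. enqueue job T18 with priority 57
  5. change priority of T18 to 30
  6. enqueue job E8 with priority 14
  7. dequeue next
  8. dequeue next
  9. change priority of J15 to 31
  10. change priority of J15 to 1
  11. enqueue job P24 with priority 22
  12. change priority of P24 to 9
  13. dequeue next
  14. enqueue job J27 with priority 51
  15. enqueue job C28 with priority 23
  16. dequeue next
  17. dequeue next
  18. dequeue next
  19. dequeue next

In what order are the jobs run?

add J15 (priority 55) → {J15:55}
add B22 (priority 29) → {B22:29, J15:55}
add J2 (priority 5) → {J2:5, B22:29, J15:55}
add T18 (priority 57) → {J2:5, B22:29, J15:55, T18:57}
update T18 to priority 30 → {J2:5, B22:29, T18:30, J15:55}
add E8 (priority 14) → {J2:5, E8:14, B22:29, T18:30, J15:55}
dequeue next → J2; now {E8:14, B22:29, T18:30, J15:55}
dequeue next → E8; now {B22:29, T18:30, J15:55}
update J15 to priority 31 → {B22:29, T18:30, J15:31}
update J15 to priority 1 → {J15:1, B22:29, T18:30}
add P24 (priority 22) → {J15:1, P24:22, B22:29, T18:30}
update P24 to priority 9 → {J15:1, P24:9, B22:29, T18:30}
dequeue next → J15; now {P24:9, B22:29, T18:30}
add J27 (priority 51) → {P24:9, B22:29, T18:30, J27:51}
add C28 (priority 23) → {P24:9, C28:23, B22:29, T18:30, J27:51}
dequeue next → P24; now {C28:23, B22:29, T18:30, J27:51}
dequeue next → C28; now {B22:29, T18:30, J27:51}
dequeue next → B22; now {T18:30, J27:51}
dequeue next → T18; now {J27:51}

J2, E8, J15, P24, C28, B22, T18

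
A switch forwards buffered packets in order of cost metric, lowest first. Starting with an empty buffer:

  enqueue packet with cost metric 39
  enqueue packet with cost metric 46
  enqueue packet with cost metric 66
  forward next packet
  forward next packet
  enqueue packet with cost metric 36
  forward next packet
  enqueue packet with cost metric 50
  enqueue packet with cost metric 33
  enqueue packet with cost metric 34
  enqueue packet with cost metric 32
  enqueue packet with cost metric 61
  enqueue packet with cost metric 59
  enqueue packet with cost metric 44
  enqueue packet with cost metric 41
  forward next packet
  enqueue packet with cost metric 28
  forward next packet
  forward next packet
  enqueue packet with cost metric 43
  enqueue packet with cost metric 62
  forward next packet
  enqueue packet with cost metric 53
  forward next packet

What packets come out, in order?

[39, 46, 36, 32, 28, 33, 34, 41]

insert 39 → {39}
insert 46 → {39, 46}
insert 66 → {39, 46, 66}
forward next packet → 39; now {46, 66}
forward next packet → 46; now {66}
insert 36 → {36, 66}
forward next packet → 36; now {66}
insert 50 → {50, 66}
insert 33 → {33, 50, 66}
insert 34 → {33, 34, 50, 66}
insert 32 → {32, 33, 34, 50, 66}
insert 61 → {32, 33, 34, 50, 61, 66}
insert 59 → {32, 33, 34, 50, 59, 61, 66}
insert 44 → {32, 33, 34, 44, 50, 59, 61, 66}
insert 41 → {32, 33, 34, 41, 44, 50, 59, 61, 66}
forward next packet → 32; now {33, 34, 41, 44, 50, 59, 61, 66}
insert 28 → {28, 33, 34, 41, 44, 50, 59, 61, 66}
forward next packet → 28; now {33, 34, 41, 44, 50, 59, 61, 66}
forward next packet → 33; now {34, 41, 44, 50, 59, 61, 66}
insert 43 → {34, 41, 43, 44, 50, 59, 61, 66}
insert 62 → {34, 41, 43, 44, 50, 59, 61, 62, 66}
forward next packet → 34; now {41, 43, 44, 50, 59, 61, 62, 66}
insert 53 → {41, 43, 44, 50, 53, 59, 61, 62, 66}
forward next packet → 41; now {43, 44, 50, 53, 59, 61, 62, 66}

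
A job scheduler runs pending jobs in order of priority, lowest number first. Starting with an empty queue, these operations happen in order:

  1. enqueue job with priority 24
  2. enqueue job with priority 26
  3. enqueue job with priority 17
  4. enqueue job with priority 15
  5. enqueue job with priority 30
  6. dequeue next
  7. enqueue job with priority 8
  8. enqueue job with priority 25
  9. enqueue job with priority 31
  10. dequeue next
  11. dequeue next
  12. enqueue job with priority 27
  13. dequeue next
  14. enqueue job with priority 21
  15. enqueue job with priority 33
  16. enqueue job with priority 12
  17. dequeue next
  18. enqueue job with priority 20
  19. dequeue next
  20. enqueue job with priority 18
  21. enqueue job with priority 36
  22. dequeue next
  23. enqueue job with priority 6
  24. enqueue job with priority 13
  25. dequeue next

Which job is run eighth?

6

insert 24 → {24}
insert 26 → {24, 26}
insert 17 → {17, 24, 26}
insert 15 → {15, 17, 24, 26}
insert 30 → {15, 17, 24, 26, 30}
dequeue next → 15; now {17, 24, 26, 30}
insert 8 → {8, 17, 24, 26, 30}
insert 25 → {8, 17, 24, 25, 26, 30}
insert 31 → {8, 17, 24, 25, 26, 30, 31}
dequeue next → 8; now {17, 24, 25, 26, 30, 31}
dequeue next → 17; now {24, 25, 26, 30, 31}
insert 27 → {24, 25, 26, 27, 30, 31}
dequeue next → 24; now {25, 26, 27, 30, 31}
insert 21 → {21, 25, 26, 27, 30, 31}
insert 33 → {21, 25, 26, 27, 30, 31, 33}
insert 12 → {12, 21, 25, 26, 27, 30, 31, 33}
dequeue next → 12; now {21, 25, 26, 27, 30, 31, 33}
insert 20 → {20, 21, 25, 26, 27, 30, 31, 33}
dequeue next → 20; now {21, 25, 26, 27, 30, 31, 33}
insert 18 → {18, 21, 25, 26, 27, 30, 31, 33}
insert 36 → {18, 21, 25, 26, 27, 30, 31, 33, 36}
dequeue next → 18; now {21, 25, 26, 27, 30, 31, 33, 36}
insert 6 → {6, 21, 25, 26, 27, 30, 31, 33, 36}
insert 13 → {6, 13, 21, 25, 26, 27, 30, 31, 33, 36}
dequeue next → 6; now {13, 21, 25, 26, 27, 30, 31, 33, 36}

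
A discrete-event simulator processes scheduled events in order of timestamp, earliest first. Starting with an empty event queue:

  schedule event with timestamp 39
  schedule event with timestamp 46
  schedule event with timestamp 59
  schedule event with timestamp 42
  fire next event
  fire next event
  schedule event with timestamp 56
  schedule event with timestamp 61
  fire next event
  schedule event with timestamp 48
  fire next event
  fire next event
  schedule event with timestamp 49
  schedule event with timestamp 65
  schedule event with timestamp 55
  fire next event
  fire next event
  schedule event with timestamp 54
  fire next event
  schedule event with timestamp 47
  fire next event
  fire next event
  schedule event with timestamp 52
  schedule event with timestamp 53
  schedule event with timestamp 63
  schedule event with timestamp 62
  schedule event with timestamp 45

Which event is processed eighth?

insert 39 → {39}
insert 46 → {39, 46}
insert 59 → {39, 46, 59}
insert 42 → {39, 42, 46, 59}
fire next event → 39; now {42, 46, 59}
fire next event → 42; now {46, 59}
insert 56 → {46, 56, 59}
insert 61 → {46, 56, 59, 61}
fire next event → 46; now {56, 59, 61}
insert 48 → {48, 56, 59, 61}
fire next event → 48; now {56, 59, 61}
fire next event → 56; now {59, 61}
insert 49 → {49, 59, 61}
insert 65 → {49, 59, 61, 65}
insert 55 → {49, 55, 59, 61, 65}
fire next event → 49; now {55, 59, 61, 65}
fire next event → 55; now {59, 61, 65}
insert 54 → {54, 59, 61, 65}
fire next event → 54; now {59, 61, 65}
insert 47 → {47, 59, 61, 65}
fire next event → 47; now {59, 61, 65}
fire next event → 59; now {61, 65}
insert 52 → {52, 61, 65}
insert 53 → {52, 53, 61, 65}
insert 63 → {52, 53, 61, 63, 65}
insert 62 → {52, 53, 61, 62, 63, 65}
insert 45 → {45, 52, 53, 61, 62, 63, 65}

54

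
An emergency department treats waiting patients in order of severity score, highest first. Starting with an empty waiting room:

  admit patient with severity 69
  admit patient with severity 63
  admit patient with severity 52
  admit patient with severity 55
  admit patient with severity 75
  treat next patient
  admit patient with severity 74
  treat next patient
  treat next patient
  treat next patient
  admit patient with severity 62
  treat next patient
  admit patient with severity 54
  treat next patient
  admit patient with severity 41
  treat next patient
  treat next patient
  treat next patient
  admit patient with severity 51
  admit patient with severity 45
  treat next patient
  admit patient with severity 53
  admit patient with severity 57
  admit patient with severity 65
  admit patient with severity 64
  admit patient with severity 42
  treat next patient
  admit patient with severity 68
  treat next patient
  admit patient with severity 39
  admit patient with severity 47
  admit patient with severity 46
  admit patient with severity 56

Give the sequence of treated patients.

insert 69 → {69}
insert 63 → {69, 63}
insert 52 → {69, 63, 52}
insert 55 → {69, 63, 55, 52}
insert 75 → {75, 69, 63, 55, 52}
treat next patient → 75; now {69, 63, 55, 52}
insert 74 → {74, 69, 63, 55, 52}
treat next patient → 74; now {69, 63, 55, 52}
treat next patient → 69; now {63, 55, 52}
treat next patient → 63; now {55, 52}
insert 62 → {62, 55, 52}
treat next patient → 62; now {55, 52}
insert 54 → {55, 54, 52}
treat next patient → 55; now {54, 52}
insert 41 → {54, 52, 41}
treat next patient → 54; now {52, 41}
treat next patient → 52; now {41}
treat next patient → 41; now {}
insert 51 → {51}
insert 45 → {51, 45}
treat next patient → 51; now {45}
insert 53 → {53, 45}
insert 57 → {57, 53, 45}
insert 65 → {65, 57, 53, 45}
insert 64 → {65, 64, 57, 53, 45}
insert 42 → {65, 64, 57, 53, 45, 42}
treat next patient → 65; now {64, 57, 53, 45, 42}
insert 68 → {68, 64, 57, 53, 45, 42}
treat next patient → 68; now {64, 57, 53, 45, 42}
insert 39 → {64, 57, 53, 45, 42, 39}
insert 47 → {64, 57, 53, 47, 45, 42, 39}
insert 46 → {64, 57, 53, 47, 46, 45, 42, 39}
insert 56 → {64, 57, 56, 53, 47, 46, 45, 42, 39}

75, 74, 69, 63, 62, 55, 54, 52, 41, 51, 65, 68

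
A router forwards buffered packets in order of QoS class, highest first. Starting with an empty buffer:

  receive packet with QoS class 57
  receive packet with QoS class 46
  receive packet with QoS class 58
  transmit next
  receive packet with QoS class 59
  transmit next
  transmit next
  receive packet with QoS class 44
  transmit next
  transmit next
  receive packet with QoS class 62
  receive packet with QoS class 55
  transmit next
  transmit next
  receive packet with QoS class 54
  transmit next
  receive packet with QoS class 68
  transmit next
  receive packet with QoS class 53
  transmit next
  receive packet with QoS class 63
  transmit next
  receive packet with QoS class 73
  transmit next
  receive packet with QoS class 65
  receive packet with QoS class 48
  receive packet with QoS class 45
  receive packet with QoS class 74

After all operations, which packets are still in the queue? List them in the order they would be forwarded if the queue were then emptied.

insert 57 → {57}
insert 46 → {57, 46}
insert 58 → {58, 57, 46}
transmit next → 58; now {57, 46}
insert 59 → {59, 57, 46}
transmit next → 59; now {57, 46}
transmit next → 57; now {46}
insert 44 → {46, 44}
transmit next → 46; now {44}
transmit next → 44; now {}
insert 62 → {62}
insert 55 → {62, 55}
transmit next → 62; now {55}
transmit next → 55; now {}
insert 54 → {54}
transmit next → 54; now {}
insert 68 → {68}
transmit next → 68; now {}
insert 53 → {53}
transmit next → 53; now {}
insert 63 → {63}
transmit next → 63; now {}
insert 73 → {73}
transmit next → 73; now {}
insert 65 → {65}
insert 48 → {65, 48}
insert 45 → {65, 48, 45}
insert 74 → {74, 65, 48, 45}

74, 65, 48, 45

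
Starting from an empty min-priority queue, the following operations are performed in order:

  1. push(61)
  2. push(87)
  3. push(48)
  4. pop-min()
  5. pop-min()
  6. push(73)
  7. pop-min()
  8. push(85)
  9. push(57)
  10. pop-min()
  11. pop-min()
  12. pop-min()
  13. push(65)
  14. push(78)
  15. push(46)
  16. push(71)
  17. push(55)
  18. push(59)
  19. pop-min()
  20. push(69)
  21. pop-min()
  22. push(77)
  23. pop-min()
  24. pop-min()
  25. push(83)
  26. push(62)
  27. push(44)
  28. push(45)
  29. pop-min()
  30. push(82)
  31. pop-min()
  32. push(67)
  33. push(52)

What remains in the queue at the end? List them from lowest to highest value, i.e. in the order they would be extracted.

52 → 62 → 67 → 69 → 71 → 77 → 78 → 82 → 83

insert 61 → {61}
insert 87 → {61, 87}
insert 48 → {48, 61, 87}
pop-min → 48; now {61, 87}
pop-min → 61; now {87}
insert 73 → {73, 87}
pop-min → 73; now {87}
insert 85 → {85, 87}
insert 57 → {57, 85, 87}
pop-min → 57; now {85, 87}
pop-min → 85; now {87}
pop-min → 87; now {}
insert 65 → {65}
insert 78 → {65, 78}
insert 46 → {46, 65, 78}
insert 71 → {46, 65, 71, 78}
insert 55 → {46, 55, 65, 71, 78}
insert 59 → {46, 55, 59, 65, 71, 78}
pop-min → 46; now {55, 59, 65, 71, 78}
insert 69 → {55, 59, 65, 69, 71, 78}
pop-min → 55; now {59, 65, 69, 71, 78}
insert 77 → {59, 65, 69, 71, 77, 78}
pop-min → 59; now {65, 69, 71, 77, 78}
pop-min → 65; now {69, 71, 77, 78}
insert 83 → {69, 71, 77, 78, 83}
insert 62 → {62, 69, 71, 77, 78, 83}
insert 44 → {44, 62, 69, 71, 77, 78, 83}
insert 45 → {44, 45, 62, 69, 71, 77, 78, 83}
pop-min → 44; now {45, 62, 69, 71, 77, 78, 83}
insert 82 → {45, 62, 69, 71, 77, 78, 82, 83}
pop-min → 45; now {62, 69, 71, 77, 78, 82, 83}
insert 67 → {62, 67, 69, 71, 77, 78, 82, 83}
insert 52 → {52, 62, 67, 69, 71, 77, 78, 82, 83}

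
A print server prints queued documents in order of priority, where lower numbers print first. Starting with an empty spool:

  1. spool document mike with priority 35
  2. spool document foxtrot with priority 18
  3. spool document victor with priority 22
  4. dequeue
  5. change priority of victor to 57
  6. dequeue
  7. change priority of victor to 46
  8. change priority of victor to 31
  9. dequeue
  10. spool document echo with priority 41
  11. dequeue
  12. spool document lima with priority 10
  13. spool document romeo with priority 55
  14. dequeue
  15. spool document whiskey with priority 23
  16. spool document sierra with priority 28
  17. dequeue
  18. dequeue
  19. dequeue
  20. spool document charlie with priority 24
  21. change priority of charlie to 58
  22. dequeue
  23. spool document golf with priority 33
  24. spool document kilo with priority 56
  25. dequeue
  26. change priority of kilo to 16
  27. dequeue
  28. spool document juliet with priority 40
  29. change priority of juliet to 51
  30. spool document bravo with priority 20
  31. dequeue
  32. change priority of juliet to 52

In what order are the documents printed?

[foxtrot, mike, victor, echo, lima, whiskey, sierra, romeo, charlie, golf, kilo, bravo]

add mike (priority 35) → {mike:35}
add foxtrot (priority 18) → {foxtrot:18, mike:35}
add victor (priority 22) → {foxtrot:18, victor:22, mike:35}
dequeue → foxtrot; now {victor:22, mike:35}
update victor to priority 57 → {mike:35, victor:57}
dequeue → mike; now {victor:57}
update victor to priority 46 → {victor:46}
update victor to priority 31 → {victor:31}
dequeue → victor; now {}
add echo (priority 41) → {echo:41}
dequeue → echo; now {}
add lima (priority 10) → {lima:10}
add romeo (priority 55) → {lima:10, romeo:55}
dequeue → lima; now {romeo:55}
add whiskey (priority 23) → {whiskey:23, romeo:55}
add sierra (priority 28) → {whiskey:23, sierra:28, romeo:55}
dequeue → whiskey; now {sierra:28, romeo:55}
dequeue → sierra; now {romeo:55}
dequeue → romeo; now {}
add charlie (priority 24) → {charlie:24}
update charlie to priority 58 → {charlie:58}
dequeue → charlie; now {}
add golf (priority 33) → {golf:33}
add kilo (priority 56) → {golf:33, kilo:56}
dequeue → golf; now {kilo:56}
update kilo to priority 16 → {kilo:16}
dequeue → kilo; now {}
add juliet (priority 40) → {juliet:40}
update juliet to priority 51 → {juliet:51}
add bravo (priority 20) → {bravo:20, juliet:51}
dequeue → bravo; now {juliet:51}
update juliet to priority 52 → {juliet:52}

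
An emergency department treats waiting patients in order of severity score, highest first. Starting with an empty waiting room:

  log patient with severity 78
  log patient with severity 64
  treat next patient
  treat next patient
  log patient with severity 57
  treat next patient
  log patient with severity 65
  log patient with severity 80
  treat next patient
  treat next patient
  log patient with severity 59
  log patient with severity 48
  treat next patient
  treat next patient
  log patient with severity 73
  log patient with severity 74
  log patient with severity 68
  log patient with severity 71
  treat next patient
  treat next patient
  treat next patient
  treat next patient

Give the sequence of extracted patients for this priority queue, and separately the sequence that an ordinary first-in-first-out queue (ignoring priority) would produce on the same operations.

priority queue: 78, 64, 57, 80, 65, 59, 48, 74, 73, 71, 68; FIFO queue: 78 → 64 → 57 → 65 → 80 → 59 → 48 → 73 → 74 → 68 → 71

insert 78 → {78}
insert 64 → {78, 64}
treat next patient → 78; now {64}
treat next patient → 64; now {}
insert 57 → {57}
treat next patient → 57; now {}
insert 65 → {65}
insert 80 → {80, 65}
treat next patient → 80; now {65}
treat next patient → 65; now {}
insert 59 → {59}
insert 48 → {59, 48}
treat next patient → 59; now {48}
treat next patient → 48; now {}
insert 73 → {73}
insert 74 → {74, 73}
insert 68 → {74, 73, 68}
insert 71 → {74, 73, 71, 68}
treat next patient → 74; now {73, 71, 68}
treat next patient → 73; now {71, 68}
treat next patient → 71; now {68}
treat next patient → 68; now {}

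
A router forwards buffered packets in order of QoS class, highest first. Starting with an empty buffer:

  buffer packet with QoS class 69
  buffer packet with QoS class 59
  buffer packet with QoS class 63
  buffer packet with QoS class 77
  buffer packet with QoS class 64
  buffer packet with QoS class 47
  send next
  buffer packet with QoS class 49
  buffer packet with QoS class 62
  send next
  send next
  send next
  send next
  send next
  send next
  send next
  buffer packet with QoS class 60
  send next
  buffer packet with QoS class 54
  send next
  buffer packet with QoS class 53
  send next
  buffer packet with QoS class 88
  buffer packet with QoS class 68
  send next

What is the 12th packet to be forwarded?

88

insert 69 → {69}
insert 59 → {69, 59}
insert 63 → {69, 63, 59}
insert 77 → {77, 69, 63, 59}
insert 64 → {77, 69, 64, 63, 59}
insert 47 → {77, 69, 64, 63, 59, 47}
send next → 77; now {69, 64, 63, 59, 47}
insert 49 → {69, 64, 63, 59, 49, 47}
insert 62 → {69, 64, 63, 62, 59, 49, 47}
send next → 69; now {64, 63, 62, 59, 49, 47}
send next → 64; now {63, 62, 59, 49, 47}
send next → 63; now {62, 59, 49, 47}
send next → 62; now {59, 49, 47}
send next → 59; now {49, 47}
send next → 49; now {47}
send next → 47; now {}
insert 60 → {60}
send next → 60; now {}
insert 54 → {54}
send next → 54; now {}
insert 53 → {53}
send next → 53; now {}
insert 88 → {88}
insert 68 → {88, 68}
send next → 88; now {68}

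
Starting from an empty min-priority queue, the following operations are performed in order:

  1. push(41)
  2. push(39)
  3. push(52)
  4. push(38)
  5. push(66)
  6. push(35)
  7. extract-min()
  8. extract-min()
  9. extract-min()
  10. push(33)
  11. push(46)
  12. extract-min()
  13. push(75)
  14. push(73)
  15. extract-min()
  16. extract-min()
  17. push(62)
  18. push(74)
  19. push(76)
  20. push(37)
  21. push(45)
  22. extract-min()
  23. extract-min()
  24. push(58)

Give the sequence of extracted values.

insert 41 → {41}
insert 39 → {39, 41}
insert 52 → {39, 41, 52}
insert 38 → {38, 39, 41, 52}
insert 66 → {38, 39, 41, 52, 66}
insert 35 → {35, 38, 39, 41, 52, 66}
extract-min → 35; now {38, 39, 41, 52, 66}
extract-min → 38; now {39, 41, 52, 66}
extract-min → 39; now {41, 52, 66}
insert 33 → {33, 41, 52, 66}
insert 46 → {33, 41, 46, 52, 66}
extract-min → 33; now {41, 46, 52, 66}
insert 75 → {41, 46, 52, 66, 75}
insert 73 → {41, 46, 52, 66, 73, 75}
extract-min → 41; now {46, 52, 66, 73, 75}
extract-min → 46; now {52, 66, 73, 75}
insert 62 → {52, 62, 66, 73, 75}
insert 74 → {52, 62, 66, 73, 74, 75}
insert 76 → {52, 62, 66, 73, 74, 75, 76}
insert 37 → {37, 52, 62, 66, 73, 74, 75, 76}
insert 45 → {37, 45, 52, 62, 66, 73, 74, 75, 76}
extract-min → 37; now {45, 52, 62, 66, 73, 74, 75, 76}
extract-min → 45; now {52, 62, 66, 73, 74, 75, 76}
insert 58 → {52, 58, 62, 66, 73, 74, 75, 76}

35 → 38 → 39 → 33 → 41 → 46 → 37 → 45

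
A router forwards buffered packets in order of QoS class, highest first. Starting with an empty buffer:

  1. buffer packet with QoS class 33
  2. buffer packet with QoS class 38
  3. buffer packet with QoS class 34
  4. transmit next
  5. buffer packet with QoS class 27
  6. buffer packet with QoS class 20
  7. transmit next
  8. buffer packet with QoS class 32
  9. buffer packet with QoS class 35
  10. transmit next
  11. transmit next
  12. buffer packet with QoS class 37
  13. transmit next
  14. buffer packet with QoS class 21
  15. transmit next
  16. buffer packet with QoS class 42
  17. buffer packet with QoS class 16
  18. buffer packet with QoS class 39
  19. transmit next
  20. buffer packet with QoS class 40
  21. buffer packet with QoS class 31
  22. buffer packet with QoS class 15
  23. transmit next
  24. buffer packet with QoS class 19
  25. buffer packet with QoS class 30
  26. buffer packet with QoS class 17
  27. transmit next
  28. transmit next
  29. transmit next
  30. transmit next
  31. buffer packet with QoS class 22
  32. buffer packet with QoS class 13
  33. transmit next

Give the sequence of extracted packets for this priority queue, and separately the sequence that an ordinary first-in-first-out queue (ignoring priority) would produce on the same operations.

insert 33 → {33}
insert 38 → {38, 33}
insert 34 → {38, 34, 33}
transmit next → 38; now {34, 33}
insert 27 → {34, 33, 27}
insert 20 → {34, 33, 27, 20}
transmit next → 34; now {33, 27, 20}
insert 32 → {33, 32, 27, 20}
insert 35 → {35, 33, 32, 27, 20}
transmit next → 35; now {33, 32, 27, 20}
transmit next → 33; now {32, 27, 20}
insert 37 → {37, 32, 27, 20}
transmit next → 37; now {32, 27, 20}
insert 21 → {32, 27, 21, 20}
transmit next → 32; now {27, 21, 20}
insert 42 → {42, 27, 21, 20}
insert 16 → {42, 27, 21, 20, 16}
insert 39 → {42, 39, 27, 21, 20, 16}
transmit next → 42; now {39, 27, 21, 20, 16}
insert 40 → {40, 39, 27, 21, 20, 16}
insert 31 → {40, 39, 31, 27, 21, 20, 16}
insert 15 → {40, 39, 31, 27, 21, 20, 16, 15}
transmit next → 40; now {39, 31, 27, 21, 20, 16, 15}
insert 19 → {39, 31, 27, 21, 20, 19, 16, 15}
insert 30 → {39, 31, 30, 27, 21, 20, 19, 16, 15}
insert 17 → {39, 31, 30, 27, 21, 20, 19, 17, 16, 15}
transmit next → 39; now {31, 30, 27, 21, 20, 19, 17, 16, 15}
transmit next → 31; now {30, 27, 21, 20, 19, 17, 16, 15}
transmit next → 30; now {27, 21, 20, 19, 17, 16, 15}
transmit next → 27; now {21, 20, 19, 17, 16, 15}
insert 22 → {22, 21, 20, 19, 17, 16, 15}
insert 13 → {22, 21, 20, 19, 17, 16, 15, 13}
transmit next → 22; now {21, 20, 19, 17, 16, 15, 13}

priority queue: [38, 34, 35, 33, 37, 32, 42, 40, 39, 31, 30, 27, 22]; FIFO queue: [33, 38, 34, 27, 20, 32, 35, 37, 21, 42, 16, 39, 40]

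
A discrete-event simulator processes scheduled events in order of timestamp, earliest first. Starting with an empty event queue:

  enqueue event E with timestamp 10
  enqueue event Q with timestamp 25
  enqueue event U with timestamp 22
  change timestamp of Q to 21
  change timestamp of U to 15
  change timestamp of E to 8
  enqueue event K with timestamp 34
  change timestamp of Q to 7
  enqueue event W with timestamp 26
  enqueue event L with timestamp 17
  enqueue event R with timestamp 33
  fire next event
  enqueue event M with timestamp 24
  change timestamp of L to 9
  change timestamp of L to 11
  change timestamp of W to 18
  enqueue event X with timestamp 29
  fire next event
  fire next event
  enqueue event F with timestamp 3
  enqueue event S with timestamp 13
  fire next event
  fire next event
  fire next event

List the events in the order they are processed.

[Q, E, L, F, S, U]

add E (timestamp 10) → {E:10}
add Q (timestamp 25) → {E:10, Q:25}
add U (timestamp 22) → {E:10, U:22, Q:25}
update Q to timestamp 21 → {E:10, Q:21, U:22}
update U to timestamp 15 → {E:10, U:15, Q:21}
update E to timestamp 8 → {E:8, U:15, Q:21}
add K (timestamp 34) → {E:8, U:15, Q:21, K:34}
update Q to timestamp 7 → {Q:7, E:8, U:15, K:34}
add W (timestamp 26) → {Q:7, E:8, U:15, W:26, K:34}
add L (timestamp 17) → {Q:7, E:8, U:15, L:17, W:26, K:34}
add R (timestamp 33) → {Q:7, E:8, U:15, L:17, W:26, R:33, K:34}
fire next event → Q; now {E:8, U:15, L:17, W:26, R:33, K:34}
add M (timestamp 24) → {E:8, U:15, L:17, M:24, W:26, R:33, K:34}
update L to timestamp 9 → {E:8, L:9, U:15, M:24, W:26, R:33, K:34}
update L to timestamp 11 → {E:8, L:11, U:15, M:24, W:26, R:33, K:34}
update W to timestamp 18 → {E:8, L:11, U:15, W:18, M:24, R:33, K:34}
add X (timestamp 29) → {E:8, L:11, U:15, W:18, M:24, X:29, R:33, K:34}
fire next event → E; now {L:11, U:15, W:18, M:24, X:29, R:33, K:34}
fire next event → L; now {U:15, W:18, M:24, X:29, R:33, K:34}
add F (timestamp 3) → {F:3, U:15, W:18, M:24, X:29, R:33, K:34}
add S (timestamp 13) → {F:3, S:13, U:15, W:18, M:24, X:29, R:33, K:34}
fire next event → F; now {S:13, U:15, W:18, M:24, X:29, R:33, K:34}
fire next event → S; now {U:15, W:18, M:24, X:29, R:33, K:34}
fire next event → U; now {W:18, M:24, X:29, R:33, K:34}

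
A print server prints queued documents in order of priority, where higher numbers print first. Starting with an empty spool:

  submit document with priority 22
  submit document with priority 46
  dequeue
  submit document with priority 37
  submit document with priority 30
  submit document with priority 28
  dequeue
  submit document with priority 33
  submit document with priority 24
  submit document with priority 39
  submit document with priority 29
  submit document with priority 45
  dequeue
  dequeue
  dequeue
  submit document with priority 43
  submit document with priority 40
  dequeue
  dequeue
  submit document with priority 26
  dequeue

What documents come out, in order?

insert 22 → {22}
insert 46 → {46, 22}
dequeue → 46; now {22}
insert 37 → {37, 22}
insert 30 → {37, 30, 22}
insert 28 → {37, 30, 28, 22}
dequeue → 37; now {30, 28, 22}
insert 33 → {33, 30, 28, 22}
insert 24 → {33, 30, 28, 24, 22}
insert 39 → {39, 33, 30, 28, 24, 22}
insert 29 → {39, 33, 30, 29, 28, 24, 22}
insert 45 → {45, 39, 33, 30, 29, 28, 24, 22}
dequeue → 45; now {39, 33, 30, 29, 28, 24, 22}
dequeue → 39; now {33, 30, 29, 28, 24, 22}
dequeue → 33; now {30, 29, 28, 24, 22}
insert 43 → {43, 30, 29, 28, 24, 22}
insert 40 → {43, 40, 30, 29, 28, 24, 22}
dequeue → 43; now {40, 30, 29, 28, 24, 22}
dequeue → 40; now {30, 29, 28, 24, 22}
insert 26 → {30, 29, 28, 26, 24, 22}
dequeue → 30; now {29, 28, 26, 24, 22}

[46, 37, 45, 39, 33, 43, 40, 30]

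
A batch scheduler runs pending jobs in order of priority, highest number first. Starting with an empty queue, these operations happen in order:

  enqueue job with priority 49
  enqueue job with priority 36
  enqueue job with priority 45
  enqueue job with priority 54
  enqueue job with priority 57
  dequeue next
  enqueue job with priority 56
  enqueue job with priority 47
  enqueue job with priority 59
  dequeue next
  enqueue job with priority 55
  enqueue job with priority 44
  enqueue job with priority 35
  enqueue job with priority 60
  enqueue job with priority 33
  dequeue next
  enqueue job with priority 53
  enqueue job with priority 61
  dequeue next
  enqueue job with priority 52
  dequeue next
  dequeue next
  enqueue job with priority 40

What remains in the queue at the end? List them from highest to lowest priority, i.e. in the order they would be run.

[54, 53, 52, 49, 47, 45, 44, 40, 36, 35, 33]

insert 49 → {49}
insert 36 → {49, 36}
insert 45 → {49, 45, 36}
insert 54 → {54, 49, 45, 36}
insert 57 → {57, 54, 49, 45, 36}
dequeue next → 57; now {54, 49, 45, 36}
insert 56 → {56, 54, 49, 45, 36}
insert 47 → {56, 54, 49, 47, 45, 36}
insert 59 → {59, 56, 54, 49, 47, 45, 36}
dequeue next → 59; now {56, 54, 49, 47, 45, 36}
insert 55 → {56, 55, 54, 49, 47, 45, 36}
insert 44 → {56, 55, 54, 49, 47, 45, 44, 36}
insert 35 → {56, 55, 54, 49, 47, 45, 44, 36, 35}
insert 60 → {60, 56, 55, 54, 49, 47, 45, 44, 36, 35}
insert 33 → {60, 56, 55, 54, 49, 47, 45, 44, 36, 35, 33}
dequeue next → 60; now {56, 55, 54, 49, 47, 45, 44, 36, 35, 33}
insert 53 → {56, 55, 54, 53, 49, 47, 45, 44, 36, 35, 33}
insert 61 → {61, 56, 55, 54, 53, 49, 47, 45, 44, 36, 35, 33}
dequeue next → 61; now {56, 55, 54, 53, 49, 47, 45, 44, 36, 35, 33}
insert 52 → {56, 55, 54, 53, 52, 49, 47, 45, 44, 36, 35, 33}
dequeue next → 56; now {55, 54, 53, 52, 49, 47, 45, 44, 36, 35, 33}
dequeue next → 55; now {54, 53, 52, 49, 47, 45, 44, 36, 35, 33}
insert 40 → {54, 53, 52, 49, 47, 45, 44, 40, 36, 35, 33}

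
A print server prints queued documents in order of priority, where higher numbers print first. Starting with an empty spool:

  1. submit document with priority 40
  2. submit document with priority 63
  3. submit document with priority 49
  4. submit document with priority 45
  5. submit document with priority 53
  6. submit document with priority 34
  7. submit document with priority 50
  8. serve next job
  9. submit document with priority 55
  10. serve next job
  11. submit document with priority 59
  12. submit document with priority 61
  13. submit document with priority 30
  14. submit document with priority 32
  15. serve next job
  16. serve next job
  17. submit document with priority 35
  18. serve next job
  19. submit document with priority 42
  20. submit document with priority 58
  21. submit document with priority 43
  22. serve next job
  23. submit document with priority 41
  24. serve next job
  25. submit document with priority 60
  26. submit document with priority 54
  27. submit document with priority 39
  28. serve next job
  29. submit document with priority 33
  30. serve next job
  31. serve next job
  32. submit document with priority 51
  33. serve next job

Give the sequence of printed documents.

insert 40 → {40}
insert 63 → {63, 40}
insert 49 → {63, 49, 40}
insert 45 → {63, 49, 45, 40}
insert 53 → {63, 53, 49, 45, 40}
insert 34 → {63, 53, 49, 45, 40, 34}
insert 50 → {63, 53, 50, 49, 45, 40, 34}
serve next job → 63; now {53, 50, 49, 45, 40, 34}
insert 55 → {55, 53, 50, 49, 45, 40, 34}
serve next job → 55; now {53, 50, 49, 45, 40, 34}
insert 59 → {59, 53, 50, 49, 45, 40, 34}
insert 61 → {61, 59, 53, 50, 49, 45, 40, 34}
insert 30 → {61, 59, 53, 50, 49, 45, 40, 34, 30}
insert 32 → {61, 59, 53, 50, 49, 45, 40, 34, 32, 30}
serve next job → 61; now {59, 53, 50, 49, 45, 40, 34, 32, 30}
serve next job → 59; now {53, 50, 49, 45, 40, 34, 32, 30}
insert 35 → {53, 50, 49, 45, 40, 35, 34, 32, 30}
serve next job → 53; now {50, 49, 45, 40, 35, 34, 32, 30}
insert 42 → {50, 49, 45, 42, 40, 35, 34, 32, 30}
insert 58 → {58, 50, 49, 45, 42, 40, 35, 34, 32, 30}
insert 43 → {58, 50, 49, 45, 43, 42, 40, 35, 34, 32, 30}
serve next job → 58; now {50, 49, 45, 43, 42, 40, 35, 34, 32, 30}
insert 41 → {50, 49, 45, 43, 42, 41, 40, 35, 34, 32, 30}
serve next job → 50; now {49, 45, 43, 42, 41, 40, 35, 34, 32, 30}
insert 60 → {60, 49, 45, 43, 42, 41, 40, 35, 34, 32, 30}
insert 54 → {60, 54, 49, 45, 43, 42, 41, 40, 35, 34, 32, 30}
insert 39 → {60, 54, 49, 45, 43, 42, 41, 40, 39, 35, 34, 32, 30}
serve next job → 60; now {54, 49, 45, 43, 42, 41, 40, 39, 35, 34, 32, 30}
insert 33 → {54, 49, 45, 43, 42, 41, 40, 39, 35, 34, 33, 32, 30}
serve next job → 54; now {49, 45, 43, 42, 41, 40, 39, 35, 34, 33, 32, 30}
serve next job → 49; now {45, 43, 42, 41, 40, 39, 35, 34, 33, 32, 30}
insert 51 → {51, 45, 43, 42, 41, 40, 39, 35, 34, 33, 32, 30}
serve next job → 51; now {45, 43, 42, 41, 40, 39, 35, 34, 33, 32, 30}

63, 55, 61, 59, 53, 58, 50, 60, 54, 49, 51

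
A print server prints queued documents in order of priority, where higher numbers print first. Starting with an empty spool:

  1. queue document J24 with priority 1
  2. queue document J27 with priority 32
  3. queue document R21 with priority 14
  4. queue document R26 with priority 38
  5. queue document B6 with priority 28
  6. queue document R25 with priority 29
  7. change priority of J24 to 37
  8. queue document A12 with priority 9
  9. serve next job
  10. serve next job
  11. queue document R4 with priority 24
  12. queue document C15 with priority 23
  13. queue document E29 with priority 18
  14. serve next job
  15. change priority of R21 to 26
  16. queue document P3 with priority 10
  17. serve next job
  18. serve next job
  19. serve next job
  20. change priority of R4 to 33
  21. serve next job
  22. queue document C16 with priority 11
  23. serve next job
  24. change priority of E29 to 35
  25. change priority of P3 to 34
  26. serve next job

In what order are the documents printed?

add J24 (priority 1) → {J24:1}
add J27 (priority 32) → {J27:32, J24:1}
add R21 (priority 14) → {J27:32, R21:14, J24:1}
add R26 (priority 38) → {R26:38, J27:32, R21:14, J24:1}
add B6 (priority 28) → {R26:38, J27:32, B6:28, R21:14, J24:1}
add R25 (priority 29) → {R26:38, J27:32, R25:29, B6:28, R21:14, J24:1}
update J24 to priority 37 → {R26:38, J24:37, J27:32, R25:29, B6:28, R21:14}
add A12 (priority 9) → {R26:38, J24:37, J27:32, R25:29, B6:28, R21:14, A12:9}
serve next job → R26; now {J24:37, J27:32, R25:29, B6:28, R21:14, A12:9}
serve next job → J24; now {J27:32, R25:29, B6:28, R21:14, A12:9}
add R4 (priority 24) → {J27:32, R25:29, B6:28, R4:24, R21:14, A12:9}
add C15 (priority 23) → {J27:32, R25:29, B6:28, R4:24, C15:23, R21:14, A12:9}
add E29 (priority 18) → {J27:32, R25:29, B6:28, R4:24, C15:23, E29:18, R21:14, A12:9}
serve next job → J27; now {R25:29, B6:28, R4:24, C15:23, E29:18, R21:14, A12:9}
update R21 to priority 26 → {R25:29, B6:28, R21:26, R4:24, C15:23, E29:18, A12:9}
add P3 (priority 10) → {R25:29, B6:28, R21:26, R4:24, C15:23, E29:18, P3:10, A12:9}
serve next job → R25; now {B6:28, R21:26, R4:24, C15:23, E29:18, P3:10, A12:9}
serve next job → B6; now {R21:26, R4:24, C15:23, E29:18, P3:10, A12:9}
serve next job → R21; now {R4:24, C15:23, E29:18, P3:10, A12:9}
update R4 to priority 33 → {R4:33, C15:23, E29:18, P3:10, A12:9}
serve next job → R4; now {C15:23, E29:18, P3:10, A12:9}
add C16 (priority 11) → {C15:23, E29:18, C16:11, P3:10, A12:9}
serve next job → C15; now {E29:18, C16:11, P3:10, A12:9}
update E29 to priority 35 → {E29:35, C16:11, P3:10, A12:9}
update P3 to priority 34 → {E29:35, P3:34, C16:11, A12:9}
serve next job → E29; now {P3:34, C16:11, A12:9}

R26, J24, J27, R25, B6, R21, R4, C15, E29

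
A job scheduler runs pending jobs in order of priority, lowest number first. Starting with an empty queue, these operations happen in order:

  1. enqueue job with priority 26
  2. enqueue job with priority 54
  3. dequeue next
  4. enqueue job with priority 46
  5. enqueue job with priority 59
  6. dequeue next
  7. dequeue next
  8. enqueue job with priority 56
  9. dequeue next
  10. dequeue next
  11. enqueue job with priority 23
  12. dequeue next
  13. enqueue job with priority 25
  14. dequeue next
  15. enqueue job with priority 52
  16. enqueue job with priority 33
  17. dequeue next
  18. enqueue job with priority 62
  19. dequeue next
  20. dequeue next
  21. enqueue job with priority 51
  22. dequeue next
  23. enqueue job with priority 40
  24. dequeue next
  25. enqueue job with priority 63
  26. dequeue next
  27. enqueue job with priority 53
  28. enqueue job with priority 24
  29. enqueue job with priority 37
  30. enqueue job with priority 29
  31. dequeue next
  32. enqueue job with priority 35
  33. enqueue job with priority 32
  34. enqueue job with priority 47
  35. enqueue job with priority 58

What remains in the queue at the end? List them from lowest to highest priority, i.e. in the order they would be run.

29, 32, 35, 37, 47, 53, 58

insert 26 → {26}
insert 54 → {26, 54}
dequeue next → 26; now {54}
insert 46 → {46, 54}
insert 59 → {46, 54, 59}
dequeue next → 46; now {54, 59}
dequeue next → 54; now {59}
insert 56 → {56, 59}
dequeue next → 56; now {59}
dequeue next → 59; now {}
insert 23 → {23}
dequeue next → 23; now {}
insert 25 → {25}
dequeue next → 25; now {}
insert 52 → {52}
insert 33 → {33, 52}
dequeue next → 33; now {52}
insert 62 → {52, 62}
dequeue next → 52; now {62}
dequeue next → 62; now {}
insert 51 → {51}
dequeue next → 51; now {}
insert 40 → {40}
dequeue next → 40; now {}
insert 63 → {63}
dequeue next → 63; now {}
insert 53 → {53}
insert 24 → {24, 53}
insert 37 → {24, 37, 53}
insert 29 → {24, 29, 37, 53}
dequeue next → 24; now {29, 37, 53}
insert 35 → {29, 35, 37, 53}
insert 32 → {29, 32, 35, 37, 53}
insert 47 → {29, 32, 35, 37, 47, 53}
insert 58 → {29, 32, 35, 37, 47, 53, 58}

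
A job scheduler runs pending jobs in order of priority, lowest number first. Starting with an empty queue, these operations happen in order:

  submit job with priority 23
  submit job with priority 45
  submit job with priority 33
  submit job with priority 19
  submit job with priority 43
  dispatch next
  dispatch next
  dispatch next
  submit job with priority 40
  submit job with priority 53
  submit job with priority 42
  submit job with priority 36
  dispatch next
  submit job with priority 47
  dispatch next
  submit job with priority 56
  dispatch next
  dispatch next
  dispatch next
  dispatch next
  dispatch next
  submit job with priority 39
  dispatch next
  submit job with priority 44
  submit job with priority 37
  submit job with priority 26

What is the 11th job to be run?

insert 23 → {23}
insert 45 → {23, 45}
insert 33 → {23, 33, 45}
insert 19 → {19, 23, 33, 45}
insert 43 → {19, 23, 33, 43, 45}
dispatch next → 19; now {23, 33, 43, 45}
dispatch next → 23; now {33, 43, 45}
dispatch next → 33; now {43, 45}
insert 40 → {40, 43, 45}
insert 53 → {40, 43, 45, 53}
insert 42 → {40, 42, 43, 45, 53}
insert 36 → {36, 40, 42, 43, 45, 53}
dispatch next → 36; now {40, 42, 43, 45, 53}
insert 47 → {40, 42, 43, 45, 47, 53}
dispatch next → 40; now {42, 43, 45, 47, 53}
insert 56 → {42, 43, 45, 47, 53, 56}
dispatch next → 42; now {43, 45, 47, 53, 56}
dispatch next → 43; now {45, 47, 53, 56}
dispatch next → 45; now {47, 53, 56}
dispatch next → 47; now {53, 56}
dispatch next → 53; now {56}
insert 39 → {39, 56}
dispatch next → 39; now {56}
insert 44 → {44, 56}
insert 37 → {37, 44, 56}
insert 26 → {26, 37, 44, 56}

39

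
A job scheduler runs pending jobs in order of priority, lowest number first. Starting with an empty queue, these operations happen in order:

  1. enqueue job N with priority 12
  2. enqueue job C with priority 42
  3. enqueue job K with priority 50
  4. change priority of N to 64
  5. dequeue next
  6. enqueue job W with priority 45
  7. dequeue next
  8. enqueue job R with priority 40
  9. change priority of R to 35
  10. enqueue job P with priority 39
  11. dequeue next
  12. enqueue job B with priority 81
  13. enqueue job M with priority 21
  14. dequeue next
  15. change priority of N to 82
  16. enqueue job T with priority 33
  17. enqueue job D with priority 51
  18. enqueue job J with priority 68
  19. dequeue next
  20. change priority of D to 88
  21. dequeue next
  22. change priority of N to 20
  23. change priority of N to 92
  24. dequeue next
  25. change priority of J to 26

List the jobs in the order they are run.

add N (priority 12) → {N:12}
add C (priority 42) → {N:12, C:42}
add K (priority 50) → {N:12, C:42, K:50}
update N to priority 64 → {C:42, K:50, N:64}
dequeue next → C; now {K:50, N:64}
add W (priority 45) → {W:45, K:50, N:64}
dequeue next → W; now {K:50, N:64}
add R (priority 40) → {R:40, K:50, N:64}
update R to priority 35 → {R:35, K:50, N:64}
add P (priority 39) → {R:35, P:39, K:50, N:64}
dequeue next → R; now {P:39, K:50, N:64}
add B (priority 81) → {P:39, K:50, N:64, B:81}
add M (priority 21) → {M:21, P:39, K:50, N:64, B:81}
dequeue next → M; now {P:39, K:50, N:64, B:81}
update N to priority 82 → {P:39, K:50, B:81, N:82}
add T (priority 33) → {T:33, P:39, K:50, B:81, N:82}
add D (priority 51) → {T:33, P:39, K:50, D:51, B:81, N:82}
add J (priority 68) → {T:33, P:39, K:50, D:51, J:68, B:81, N:82}
dequeue next → T; now {P:39, K:50, D:51, J:68, B:81, N:82}
update D to priority 88 → {P:39, K:50, J:68, B:81, N:82, D:88}
dequeue next → P; now {K:50, J:68, B:81, N:82, D:88}
update N to priority 20 → {N:20, K:50, J:68, B:81, D:88}
update N to priority 92 → {K:50, J:68, B:81, D:88, N:92}
dequeue next → K; now {J:68, B:81, D:88, N:92}
update J to priority 26 → {J:26, B:81, D:88, N:92}

[C, W, R, M, T, P, K]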